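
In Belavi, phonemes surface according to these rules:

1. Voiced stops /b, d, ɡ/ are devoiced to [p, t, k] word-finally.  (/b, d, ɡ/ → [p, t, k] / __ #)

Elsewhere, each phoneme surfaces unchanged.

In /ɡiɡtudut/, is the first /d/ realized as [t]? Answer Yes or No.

/d/ (between /u/ and /u/) fails the environment for rule 1, so it stays [d].
The actual realization is [d], not [t].

No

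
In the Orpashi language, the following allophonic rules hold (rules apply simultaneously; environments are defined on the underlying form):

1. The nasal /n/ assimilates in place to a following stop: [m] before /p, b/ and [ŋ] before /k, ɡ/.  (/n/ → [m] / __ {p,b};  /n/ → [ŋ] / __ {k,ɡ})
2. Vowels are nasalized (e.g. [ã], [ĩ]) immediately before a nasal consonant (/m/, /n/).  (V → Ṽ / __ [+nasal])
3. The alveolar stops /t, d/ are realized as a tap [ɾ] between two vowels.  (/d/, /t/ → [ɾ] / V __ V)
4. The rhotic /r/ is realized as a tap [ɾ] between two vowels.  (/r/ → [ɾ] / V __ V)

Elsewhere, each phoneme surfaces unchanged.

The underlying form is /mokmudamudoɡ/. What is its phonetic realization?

[mokmuɾãmuɾoɡ]

/m/ (word-initial): no rule targets it → [m].
/o/ (between /m/ and /k/) fails the environment for rule 2, so it stays [o].
/k/ — not in any rule's target class → [k].
/m/ stays [m].
/u/ (between /m/ and /d/): rule 2 targets it, but not before a nasal consonant → unchanged [u].
/d/ meets the environment for rule 3 (between two vowels) → [ɾ].
/a/ (between /d/ and /m/): before a nasal consonant, so rule 2 applies → [ã].
/m/ (between /a/ and /u/) is unaffected → [m].
/u/ (between /m/ and /d/) fails the environment for rule 2, so it stays [u].
/d/ (between /u/ and /o/) occurs between two vowels → [ɾ] by rule 3.
/o/ — between /d/ and /ɡ/; rule 2 does not apply here → [o].
/ɡ/ stays [ɡ].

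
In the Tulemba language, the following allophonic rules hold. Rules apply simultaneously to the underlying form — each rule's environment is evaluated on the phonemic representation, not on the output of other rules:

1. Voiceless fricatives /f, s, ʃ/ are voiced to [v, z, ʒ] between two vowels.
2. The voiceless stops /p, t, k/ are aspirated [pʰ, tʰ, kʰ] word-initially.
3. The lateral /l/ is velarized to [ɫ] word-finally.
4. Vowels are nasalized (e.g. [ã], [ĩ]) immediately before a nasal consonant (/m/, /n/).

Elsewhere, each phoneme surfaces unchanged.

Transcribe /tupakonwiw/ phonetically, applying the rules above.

/t/ (word-initial) occurs word-initially → [tʰ] by rule 2.
/u/ (between /t/ and /p/) fails the environment for rule 4, so it stays [u].
/p/ (between /u/ and /a/) is in the target of rule 2 but the environment (word-initially) is not met → [p].
/a/ (between /p/ and /k/) is in the target of rule 4 but the environment (before a nasal consonant) is not met → [a].
/k/ (between /a/ and /o/) is in the target of rule 2 but the environment (word-initially) is not met → [k].
Rule 4 applies to /o/ (between /k/ and /n/: before a nasal consonant) → [õ].
/i/ (between /w/ and /w/) is in the target of rule 4 but the environment (before a nasal consonant) is not met → [i].

[tʰupakõnwiw]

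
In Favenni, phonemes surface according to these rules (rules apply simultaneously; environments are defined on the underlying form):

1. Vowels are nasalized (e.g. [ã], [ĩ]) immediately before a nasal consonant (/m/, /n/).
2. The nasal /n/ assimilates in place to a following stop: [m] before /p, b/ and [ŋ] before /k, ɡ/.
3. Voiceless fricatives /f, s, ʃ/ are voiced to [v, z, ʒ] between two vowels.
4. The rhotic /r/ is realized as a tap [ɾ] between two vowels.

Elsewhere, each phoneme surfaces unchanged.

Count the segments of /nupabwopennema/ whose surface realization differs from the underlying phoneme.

Segments that undergo a rule: /e/ → [ẽ] (rule 1); /e/ → [ẽ] (rule 1).
All other segments surface unchanged.

2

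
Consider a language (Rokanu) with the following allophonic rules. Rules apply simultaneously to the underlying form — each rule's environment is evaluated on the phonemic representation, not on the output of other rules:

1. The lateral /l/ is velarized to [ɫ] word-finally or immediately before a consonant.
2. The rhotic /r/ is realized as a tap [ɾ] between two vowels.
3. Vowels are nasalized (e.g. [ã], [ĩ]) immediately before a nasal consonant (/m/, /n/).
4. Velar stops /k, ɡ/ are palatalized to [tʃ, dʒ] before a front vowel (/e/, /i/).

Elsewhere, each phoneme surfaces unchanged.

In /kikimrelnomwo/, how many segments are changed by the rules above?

5

Segments that undergo a rule: /k/ → [tʃ] (rule 4); /k/ → [tʃ] (rule 4); /i/ → [ĩ] (rule 3); /l/ → [ɫ] (rule 1); /o/ → [õ] (rule 3).
All other segments surface unchanged.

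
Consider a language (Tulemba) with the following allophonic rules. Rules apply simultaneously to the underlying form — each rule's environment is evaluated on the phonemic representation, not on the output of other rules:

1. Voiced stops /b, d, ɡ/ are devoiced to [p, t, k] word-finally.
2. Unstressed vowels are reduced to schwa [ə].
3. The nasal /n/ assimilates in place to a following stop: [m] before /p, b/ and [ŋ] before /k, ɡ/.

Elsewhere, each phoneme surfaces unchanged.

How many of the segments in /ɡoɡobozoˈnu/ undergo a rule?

Segments that undergo a rule: /o/ → [ə] (rule 2); /o/ → [ə] (rule 2); /o/ → [ə] (rule 2); /o/ → [ə] (rule 2).
All other segments surface unchanged.

4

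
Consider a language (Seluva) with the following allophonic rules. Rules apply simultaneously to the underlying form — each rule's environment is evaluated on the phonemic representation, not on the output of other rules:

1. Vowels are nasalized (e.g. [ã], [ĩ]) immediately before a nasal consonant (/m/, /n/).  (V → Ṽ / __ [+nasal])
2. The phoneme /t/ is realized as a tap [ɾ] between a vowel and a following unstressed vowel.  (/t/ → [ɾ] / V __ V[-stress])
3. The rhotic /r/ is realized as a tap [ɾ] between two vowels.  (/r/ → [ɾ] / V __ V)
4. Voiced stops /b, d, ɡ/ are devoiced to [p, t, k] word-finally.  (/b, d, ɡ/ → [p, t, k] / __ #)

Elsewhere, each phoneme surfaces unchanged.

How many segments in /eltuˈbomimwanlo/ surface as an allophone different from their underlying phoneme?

3

Segments that undergo a rule: /o/ → [õ] (rule 1); /i/ → [ĩ] (rule 1); /a/ → [ã] (rule 1).
All other segments surface unchanged.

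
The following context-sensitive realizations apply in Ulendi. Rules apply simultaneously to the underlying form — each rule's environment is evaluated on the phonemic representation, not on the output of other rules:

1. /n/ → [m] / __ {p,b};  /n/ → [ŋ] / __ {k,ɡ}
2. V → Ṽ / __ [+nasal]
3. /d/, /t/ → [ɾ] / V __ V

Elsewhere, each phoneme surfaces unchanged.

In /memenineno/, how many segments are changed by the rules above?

4

Segments that undergo a rule: /e/ → [ẽ] (rule 2); /e/ → [ẽ] (rule 2); /i/ → [ĩ] (rule 2); /e/ → [ẽ] (rule 2).
All other segments surface unchanged.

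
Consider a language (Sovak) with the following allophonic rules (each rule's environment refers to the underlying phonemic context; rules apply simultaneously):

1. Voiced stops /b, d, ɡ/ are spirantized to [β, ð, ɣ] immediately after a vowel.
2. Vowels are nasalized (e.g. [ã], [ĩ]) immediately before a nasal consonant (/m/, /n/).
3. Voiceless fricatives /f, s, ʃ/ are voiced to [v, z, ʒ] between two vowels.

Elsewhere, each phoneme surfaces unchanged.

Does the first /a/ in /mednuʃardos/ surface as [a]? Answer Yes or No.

/a/ (between /ʃ/ and /r/) fails the environment for rule 2, so it stays [a].
The actual realization is [a], which matches [a].

Yes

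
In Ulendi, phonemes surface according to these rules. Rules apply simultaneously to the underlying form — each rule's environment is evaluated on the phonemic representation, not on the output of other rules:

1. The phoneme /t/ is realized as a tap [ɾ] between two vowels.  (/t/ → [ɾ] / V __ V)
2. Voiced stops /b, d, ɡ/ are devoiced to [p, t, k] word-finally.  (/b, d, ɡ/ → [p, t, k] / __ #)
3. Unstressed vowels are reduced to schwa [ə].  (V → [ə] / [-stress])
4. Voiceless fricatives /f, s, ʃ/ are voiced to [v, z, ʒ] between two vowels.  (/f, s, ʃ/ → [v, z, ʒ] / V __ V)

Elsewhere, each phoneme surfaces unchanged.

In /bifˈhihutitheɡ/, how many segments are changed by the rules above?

6

Segments that undergo a rule: /i/ → [ə] (rule 3); /u/ → [ə] (rule 3); /t/ → [ɾ] (rule 1); /i/ → [ə] (rule 3); /e/ → [ə] (rule 3); /ɡ/ → [k] (rule 2).
All other segments surface unchanged.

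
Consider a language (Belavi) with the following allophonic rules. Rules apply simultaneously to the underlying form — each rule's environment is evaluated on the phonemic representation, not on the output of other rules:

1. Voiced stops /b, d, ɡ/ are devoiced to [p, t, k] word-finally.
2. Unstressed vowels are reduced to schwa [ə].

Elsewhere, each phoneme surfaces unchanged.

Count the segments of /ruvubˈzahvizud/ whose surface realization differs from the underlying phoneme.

Segments that undergo a rule: /u/ → [ə] (rule 2); /u/ → [ə] (rule 2); /i/ → [ə] (rule 2); /u/ → [ə] (rule 2); /d/ → [t] (rule 1).
All other segments surface unchanged.

5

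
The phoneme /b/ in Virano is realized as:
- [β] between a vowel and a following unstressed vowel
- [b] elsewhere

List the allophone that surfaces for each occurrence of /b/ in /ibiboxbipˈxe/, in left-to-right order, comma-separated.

[β], [β], [b]

Occurrence 1 (position 2): between a vowel and a following unstressed vowel → [β].
Occurrence 2 (position 4): between a vowel and a following unstressed vowel → [β].
Occurrence 3 (position 7): no conditioning environment matches → elsewhere allophone [b].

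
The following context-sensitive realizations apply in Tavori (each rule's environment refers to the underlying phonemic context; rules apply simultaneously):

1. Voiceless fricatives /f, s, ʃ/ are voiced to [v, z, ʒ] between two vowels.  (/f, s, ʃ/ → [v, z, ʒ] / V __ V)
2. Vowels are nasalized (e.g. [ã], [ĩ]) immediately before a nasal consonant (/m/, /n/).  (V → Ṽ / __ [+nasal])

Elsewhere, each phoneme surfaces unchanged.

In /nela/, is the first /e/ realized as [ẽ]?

/e/ — between /n/ and /l/; rule 2 does not apply here → [e].
The actual realization is [e], not [ẽ].

No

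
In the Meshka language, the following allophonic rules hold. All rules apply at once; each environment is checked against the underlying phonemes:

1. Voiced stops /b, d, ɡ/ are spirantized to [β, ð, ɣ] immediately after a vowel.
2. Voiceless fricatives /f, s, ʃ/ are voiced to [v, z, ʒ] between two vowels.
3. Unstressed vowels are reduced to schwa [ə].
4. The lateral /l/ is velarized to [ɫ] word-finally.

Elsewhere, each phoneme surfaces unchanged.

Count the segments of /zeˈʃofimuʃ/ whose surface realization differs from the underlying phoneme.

Segments that undergo a rule: /e/ → [ə] (rule 3); /ʃ/ → [ʒ] (rule 2); /f/ → [v] (rule 2); /i/ → [ə] (rule 3); /u/ → [ə] (rule 3).
All other segments surface unchanged.

5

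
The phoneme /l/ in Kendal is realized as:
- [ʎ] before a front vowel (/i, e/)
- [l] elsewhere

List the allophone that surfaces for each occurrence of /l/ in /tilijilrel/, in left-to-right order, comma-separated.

Occurrence 1 (position 3): before a front vowel (/i, e/) → [ʎ].
Occurrence 2 (position 7): no conditioning environment matches → elsewhere allophone [l].
Occurrence 3 (position 10): no conditioning environment matches → elsewhere allophone [l].

[ʎ], [l], [l]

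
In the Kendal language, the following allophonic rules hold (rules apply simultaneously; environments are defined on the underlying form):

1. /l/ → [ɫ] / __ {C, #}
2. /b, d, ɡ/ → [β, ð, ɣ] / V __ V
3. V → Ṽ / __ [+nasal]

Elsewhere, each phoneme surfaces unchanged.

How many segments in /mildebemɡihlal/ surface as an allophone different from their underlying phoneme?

4

Segments that undergo a rule: /l/ → [ɫ] (rule 1); /b/ → [β] (rule 2); /e/ → [ẽ] (rule 3); /l/ → [ɫ] (rule 1).
All other segments surface unchanged.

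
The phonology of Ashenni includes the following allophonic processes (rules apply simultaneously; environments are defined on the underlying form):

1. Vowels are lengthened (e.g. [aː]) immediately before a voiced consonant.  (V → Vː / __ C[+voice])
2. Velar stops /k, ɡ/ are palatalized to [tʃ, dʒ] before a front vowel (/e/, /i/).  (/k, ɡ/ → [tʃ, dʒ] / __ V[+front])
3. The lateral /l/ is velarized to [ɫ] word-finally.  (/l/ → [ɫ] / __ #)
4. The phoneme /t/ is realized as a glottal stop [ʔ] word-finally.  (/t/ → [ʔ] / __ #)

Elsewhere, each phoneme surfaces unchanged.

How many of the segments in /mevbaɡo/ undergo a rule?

Segments that undergo a rule: /e/ → [eː] (rule 1); /a/ → [aː] (rule 1).
All other segments surface unchanged.

2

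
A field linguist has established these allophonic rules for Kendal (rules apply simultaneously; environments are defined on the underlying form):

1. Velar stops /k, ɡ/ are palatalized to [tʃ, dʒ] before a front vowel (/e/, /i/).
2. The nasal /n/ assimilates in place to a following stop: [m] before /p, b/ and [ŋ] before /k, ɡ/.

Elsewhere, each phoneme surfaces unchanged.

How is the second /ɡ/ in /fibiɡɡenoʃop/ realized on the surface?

Rule 1 applies to /ɡ/ (between /ɡ/ and /e/: before a front vowel) → [dʒ].

[dʒ]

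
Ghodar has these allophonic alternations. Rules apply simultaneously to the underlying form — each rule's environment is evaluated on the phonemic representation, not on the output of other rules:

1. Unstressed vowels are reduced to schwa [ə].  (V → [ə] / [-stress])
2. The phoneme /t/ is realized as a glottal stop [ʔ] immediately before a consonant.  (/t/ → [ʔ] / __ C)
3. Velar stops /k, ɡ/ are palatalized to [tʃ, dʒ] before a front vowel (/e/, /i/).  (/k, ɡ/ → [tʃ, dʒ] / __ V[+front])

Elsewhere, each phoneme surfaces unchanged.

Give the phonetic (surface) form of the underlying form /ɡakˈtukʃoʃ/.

/ɡ/ (word-initial): rule 3 targets it, but not before a front vowel → unchanged [ɡ].
/a/ (between /ɡ/ and /k/): in an unstressed syllable, so rule 1 applies → [ə].
/k/ (between /a/ and /t/): rule 3 targets it, but not before a front vowel → unchanged [k].
/t/ (between /k/ and /u/) fails the environment for rule 2, so it stays [t].
/u/ (between /t/ and /k/): rule 1 targets it, but not in an unstressed syllable → unchanged [u].
/k/ — between /u/ and /ʃ/; rule 3 does not apply here → [k].
/ʃ/ (between /k/ and /o/) is unaffected → [ʃ].
Rule 1 applies to /o/ (between /ʃ/ and /ʃ/: in an unstressed syllable) → [ə].
/ʃ/ (word-final) is unaffected → [ʃ].

[ɡəkˈtukʃəʃ]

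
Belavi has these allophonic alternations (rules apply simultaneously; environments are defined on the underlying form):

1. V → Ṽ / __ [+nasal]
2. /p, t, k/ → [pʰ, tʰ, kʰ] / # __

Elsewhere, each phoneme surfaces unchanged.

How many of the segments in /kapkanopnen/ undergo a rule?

Segments that undergo a rule: /k/ → [kʰ] (rule 2); /a/ → [ã] (rule 1); /e/ → [ẽ] (rule 1).
All other segments surface unchanged.

3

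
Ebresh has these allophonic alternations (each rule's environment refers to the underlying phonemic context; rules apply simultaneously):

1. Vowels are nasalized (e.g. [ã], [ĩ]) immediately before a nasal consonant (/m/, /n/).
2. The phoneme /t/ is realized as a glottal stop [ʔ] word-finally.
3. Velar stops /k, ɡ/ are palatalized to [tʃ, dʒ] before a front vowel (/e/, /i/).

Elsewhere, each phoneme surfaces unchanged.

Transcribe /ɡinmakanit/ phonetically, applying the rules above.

[dʒĩnmakãniʔ]

/ɡ/ (word-initial): before a front vowel, so rule 3 applies → [dʒ].
/i/ (between /ɡ/ and /n/): before a nasal consonant, so rule 1 applies → [ĩ].
/n/ — not in any rule's target class → [n].
/m/ (between /n/ and /a/): no rule targets it → [m].
/a/ (between /m/ and /k/) fails the environment for rule 1, so it stays [a].
/k/ (between /a/ and /a/): rule 3 targets it, but not before a front vowel → unchanged [k].
/a/ (between /k/ and /n/) occurs before a nasal consonant → [ã] by rule 1.
/n/ — not in any rule's target class → [n].
/i/ (between /n/ and /t/): rule 1 targets it, but not before a nasal consonant → unchanged [i].
/t/ (word-final) occurs word-finally → [ʔ] by rule 2.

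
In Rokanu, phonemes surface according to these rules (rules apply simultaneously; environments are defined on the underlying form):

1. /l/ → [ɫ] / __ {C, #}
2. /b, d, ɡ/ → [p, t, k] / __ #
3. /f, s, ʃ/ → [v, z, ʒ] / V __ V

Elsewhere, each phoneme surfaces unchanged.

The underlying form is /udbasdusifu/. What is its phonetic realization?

[udbasduzivu]

/u/ (word-initial): no rule targets it → [u].
/d/ — between /u/ and /b/; rule 2 does not apply here → [d].
/b/ (between /d/ and /a/) is in the target of rule 2 but the environment (word-finally) is not met → [b].
/a/ (between /b/ and /s/) is unaffected → [a].
/s/ (between /a/ and /d/) fails the environment for rule 3, so it stays [s].
/d/ (between /s/ and /u/) fails the environment for rule 2, so it stays [d].
/u/ — not in any rule's target class → [u].
/s/ (between /u/ and /i/) occurs between two vowels → [z] by rule 3.
/i/ (between /s/ and /f/) is unaffected → [i].
/f/ — between /i/ and /u/, between two vowels — surfaces as [v] (rule 3).
/u/ (word-final): no rule targets it → [u].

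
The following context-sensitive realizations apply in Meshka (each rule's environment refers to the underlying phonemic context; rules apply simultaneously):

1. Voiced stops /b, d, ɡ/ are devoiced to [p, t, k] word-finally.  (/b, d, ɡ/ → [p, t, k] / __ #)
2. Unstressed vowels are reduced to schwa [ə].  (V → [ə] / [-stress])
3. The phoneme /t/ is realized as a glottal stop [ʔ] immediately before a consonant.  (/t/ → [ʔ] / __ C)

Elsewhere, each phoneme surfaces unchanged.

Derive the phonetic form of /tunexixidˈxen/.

/t/ — word-initial; rule 3 does not apply here → [t].
/u/ (between /t/ and /n/): in an unstressed syllable, so rule 2 applies → [ə].
/n/ (between /u/ and /e/): no rule targets it → [n].
/e/ — between /n/ and /x/, in an unstressed syllable — surfaces as [ə] (rule 2).
/x/ stays [x].
/i/ (between /x/ and /x/) occurs in an unstressed syllable → [ə] by rule 2.
/x/ stays [x].
/i/ (between /x/ and /d/) occurs in an unstressed syllable → [ə] by rule 2.
/d/ (between /i/ and /x/) fails the environment for rule 1, so it stays [d].
/x/ — not in any rule's target class → [x].
/e/ (between /x/ and /n/): rule 2 targets it, but not in an unstressed syllable → unchanged [e].
/n/ — not in any rule's target class → [n].

[tənəxəxədˈxen]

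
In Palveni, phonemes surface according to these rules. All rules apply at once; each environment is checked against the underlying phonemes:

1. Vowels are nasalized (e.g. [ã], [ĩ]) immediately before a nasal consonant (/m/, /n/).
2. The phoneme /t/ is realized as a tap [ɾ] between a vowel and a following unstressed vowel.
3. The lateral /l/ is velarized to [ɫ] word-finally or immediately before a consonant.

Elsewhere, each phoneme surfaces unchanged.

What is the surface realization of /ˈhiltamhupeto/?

/h/ stays [h].
/i/ (between /h/ and /l/) is in the target of rule 1 but the environment (before a nasal consonant) is not met → [i].
/l/ (between /i/ and /t/) occurs word-finally or immediately before a consonant → [ɫ] by rule 3.
/t/ (between /l/ and /a/): rule 2 targets it, but not between a vowel and a following unstressed vowel → unchanged [t].
Rule 1 applies to /a/ (between /t/ and /m/: before a nasal consonant) → [ã].
/m/ (between /a/ and /h/) is unaffected → [m].
/h/ — not in any rule's target class → [h].
/u/ — between /h/ and /p/; rule 1 does not apply here → [u].
/p/ (between /u/ and /e/) is unaffected → [p].
/e/ — between /p/ and /t/; rule 1 does not apply here → [e].
Rule 2 applies to /t/ (between /e/ and /o/: between a vowel and a following unstressed vowel) → [ɾ].
/o/ (word-final): rule 1 targets it, but not before a nasal consonant → unchanged [o].

[ˈhiɫtãmhupeɾo]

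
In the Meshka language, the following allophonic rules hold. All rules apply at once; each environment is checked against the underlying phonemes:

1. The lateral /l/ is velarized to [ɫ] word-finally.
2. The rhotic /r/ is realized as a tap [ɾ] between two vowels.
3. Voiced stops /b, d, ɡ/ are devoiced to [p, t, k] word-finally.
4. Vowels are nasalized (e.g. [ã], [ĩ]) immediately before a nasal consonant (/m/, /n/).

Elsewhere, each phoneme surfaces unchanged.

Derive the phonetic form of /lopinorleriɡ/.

/l/ (word-initial): rule 1 targets it, but not word-finally → unchanged [l].
/o/ (between /l/ and /p/): rule 4 targets it, but not before a nasal consonant → unchanged [o].
/p/ stays [p].
/i/ meets the environment for rule 4 (before a nasal consonant) → [ĩ].
/n/ (between /i/ and /o/): no rule targets it → [n].
/o/ (between /n/ and /r/) fails the environment for rule 4, so it stays [o].
/r/ — between /o/ and /l/; rule 2 does not apply here → [r].
/l/ (between /r/ and /e/) fails the environment for rule 1, so it stays [l].
/e/ — between /l/ and /r/; rule 4 does not apply here → [e].
/r/ — between /e/ and /i/, between two vowels — surfaces as [ɾ] (rule 2).
/i/ (between /r/ and /ɡ/) fails the environment for rule 4, so it stays [i].
/ɡ/ — word-final, word-finally — surfaces as [k] (rule 3).

[lopĩnorleɾik]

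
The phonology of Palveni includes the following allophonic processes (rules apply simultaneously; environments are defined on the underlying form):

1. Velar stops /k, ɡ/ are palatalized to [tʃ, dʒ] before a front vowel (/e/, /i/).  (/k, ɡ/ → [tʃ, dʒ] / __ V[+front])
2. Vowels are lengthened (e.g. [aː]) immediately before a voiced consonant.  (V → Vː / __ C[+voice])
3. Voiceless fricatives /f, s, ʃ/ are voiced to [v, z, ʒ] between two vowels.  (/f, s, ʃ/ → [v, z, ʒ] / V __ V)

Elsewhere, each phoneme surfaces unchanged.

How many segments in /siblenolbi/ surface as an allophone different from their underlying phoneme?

Segments that undergo a rule: /i/ → [iː] (rule 2); /e/ → [eː] (rule 2); /o/ → [oː] (rule 2).
All other segments surface unchanged.

3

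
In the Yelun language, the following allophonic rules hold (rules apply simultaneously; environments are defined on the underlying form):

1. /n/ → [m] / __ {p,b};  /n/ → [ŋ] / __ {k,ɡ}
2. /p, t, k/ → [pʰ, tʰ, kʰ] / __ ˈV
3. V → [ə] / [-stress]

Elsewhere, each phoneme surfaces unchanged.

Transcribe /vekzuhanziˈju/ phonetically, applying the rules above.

/v/ (word-initial) is unaffected → [v].
/e/ — between /v/ and /k/, in an unstressed syllable — surfaces as [ə] (rule 3).
/k/ (between /e/ and /z/) is in the target of rule 2 but the environment (immediately before a stressed vowel) is not met → [k].
/z/ stays [z].
/u/ (between /z/ and /h/): in an unstressed syllable, so rule 3 applies → [ə].
/h/ (between /u/ and /a/): no rule targets it → [h].
/a/ (between /h/ and /n/) occurs in an unstressed syllable → [ə] by rule 3.
/n/ (between /a/ and /z/) fails the environment for rule 1, so it stays [n].
/z/ stays [z].
/i/ meets the environment for rule 3 (in an unstressed syllable) → [ə].
/j/ (between /i/ and /u/): no rule targets it → [j].
/u/ (word-final) is in the target of rule 3 but the environment (in an unstressed syllable) is not met → [u].

[vəkzəhənzəˈju]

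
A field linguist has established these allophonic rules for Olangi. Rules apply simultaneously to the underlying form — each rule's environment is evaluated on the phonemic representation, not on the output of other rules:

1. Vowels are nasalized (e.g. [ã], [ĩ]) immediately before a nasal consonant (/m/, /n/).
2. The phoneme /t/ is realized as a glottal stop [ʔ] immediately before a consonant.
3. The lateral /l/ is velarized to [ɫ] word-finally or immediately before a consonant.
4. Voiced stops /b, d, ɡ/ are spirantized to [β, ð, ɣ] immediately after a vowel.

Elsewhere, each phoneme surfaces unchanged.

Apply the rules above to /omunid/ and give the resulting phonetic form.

/o/ meets the environment for rule 1 (before a nasal consonant) → [õ].
/m/ (between /o/ and /u/) is unaffected → [m].
Rule 1 applies to /u/ (between /m/ and /n/: before a nasal consonant) → [ũ].
/n/ (between /u/ and /i/) is unaffected → [n].
/i/ — between /n/ and /d/; rule 1 does not apply here → [i].
/d/ — word-final, immediately after a vowel — surfaces as [ð] (rule 4).

[õmũnið]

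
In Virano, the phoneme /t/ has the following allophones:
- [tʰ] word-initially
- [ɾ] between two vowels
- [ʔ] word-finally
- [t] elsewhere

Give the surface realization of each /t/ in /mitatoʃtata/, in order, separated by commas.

Occurrence 1 (position 3): between two vowels → [ɾ].
Occurrence 2 (position 5): between two vowels → [ɾ].
Occurrence 3 (position 8): no conditioning environment matches → elsewhere allophone [t].
Occurrence 4 (position 10): between two vowels → [ɾ].

[ɾ], [ɾ], [t], [ɾ]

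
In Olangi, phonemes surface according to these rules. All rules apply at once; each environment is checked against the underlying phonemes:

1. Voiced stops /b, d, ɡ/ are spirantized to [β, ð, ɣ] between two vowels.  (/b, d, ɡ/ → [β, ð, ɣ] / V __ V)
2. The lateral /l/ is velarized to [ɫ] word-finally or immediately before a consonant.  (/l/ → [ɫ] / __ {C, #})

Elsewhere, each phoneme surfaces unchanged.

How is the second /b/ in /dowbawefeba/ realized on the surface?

[β]

/b/ (between /e/ and /a/) occurs between two vowels → [β] by rule 1.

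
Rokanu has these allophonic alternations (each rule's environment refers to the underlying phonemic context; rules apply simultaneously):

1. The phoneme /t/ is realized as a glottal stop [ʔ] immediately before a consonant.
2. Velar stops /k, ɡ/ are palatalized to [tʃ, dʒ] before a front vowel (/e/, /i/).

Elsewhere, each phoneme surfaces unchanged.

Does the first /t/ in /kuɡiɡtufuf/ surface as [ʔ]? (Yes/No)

No

/t/ (between /ɡ/ and /u/) fails the environment for rule 1, so it stays [t].
The actual realization is [t], not [ʔ].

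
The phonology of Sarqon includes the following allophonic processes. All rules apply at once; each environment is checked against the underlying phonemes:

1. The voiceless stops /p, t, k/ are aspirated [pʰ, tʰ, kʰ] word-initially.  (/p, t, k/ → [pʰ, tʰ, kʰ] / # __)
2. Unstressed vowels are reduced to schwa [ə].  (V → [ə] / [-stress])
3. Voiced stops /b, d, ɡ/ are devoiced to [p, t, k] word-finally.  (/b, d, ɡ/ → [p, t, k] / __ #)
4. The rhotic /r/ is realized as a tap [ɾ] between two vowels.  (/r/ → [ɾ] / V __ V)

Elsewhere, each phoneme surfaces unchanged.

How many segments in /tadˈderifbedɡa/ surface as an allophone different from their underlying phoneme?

Segments that undergo a rule: /t/ → [tʰ] (rule 1); /a/ → [ə] (rule 2); /r/ → [ɾ] (rule 4); /i/ → [ə] (rule 2); /e/ → [ə] (rule 2); /a/ → [ə] (rule 2).
All other segments surface unchanged.

6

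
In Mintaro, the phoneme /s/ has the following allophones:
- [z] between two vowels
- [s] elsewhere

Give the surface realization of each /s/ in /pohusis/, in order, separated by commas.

[z], [s]

Occurrence 1 (position 5): between two vowels → [z].
Occurrence 2 (position 7): no conditioning environment matches → elsewhere allophone [s].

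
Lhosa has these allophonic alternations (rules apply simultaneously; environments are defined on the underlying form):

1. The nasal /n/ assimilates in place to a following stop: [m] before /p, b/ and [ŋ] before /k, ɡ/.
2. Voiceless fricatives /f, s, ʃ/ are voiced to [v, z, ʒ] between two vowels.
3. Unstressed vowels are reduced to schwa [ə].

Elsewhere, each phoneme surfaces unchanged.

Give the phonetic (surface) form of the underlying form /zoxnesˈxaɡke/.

[zəxnəsˈxaɡkə]

/z/ (word-initial): no rule targets it → [z].
/o/ (between /z/ and /x/): in an unstressed syllable, so rule 3 applies → [ə].
/x/ — not in any rule's target class → [x].
/n/ (between /x/ and /e/): rule 1 targets it, but not before a labial or velar stop → unchanged [n].
/e/ — between /n/ and /s/, in an unstressed syllable — surfaces as [ə] (rule 3).
/s/ (between /e/ and /x/) fails the environment for rule 2, so it stays [s].
/x/ stays [x].
/a/ — between /x/ and /ɡ/; rule 3 does not apply here → [a].
/ɡ/ (between /a/ and /k/): no rule targets it → [ɡ].
/k/ (between /ɡ/ and /e/): no rule targets it → [k].
/e/ — word-final, in an unstressed syllable — surfaces as [ə] (rule 3).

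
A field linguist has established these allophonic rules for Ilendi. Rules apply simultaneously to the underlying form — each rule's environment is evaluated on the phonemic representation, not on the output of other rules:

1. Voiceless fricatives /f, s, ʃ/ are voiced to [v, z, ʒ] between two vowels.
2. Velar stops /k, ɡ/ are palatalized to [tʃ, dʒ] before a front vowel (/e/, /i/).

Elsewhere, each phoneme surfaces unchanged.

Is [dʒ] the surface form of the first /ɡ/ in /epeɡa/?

No

/ɡ/ — between /e/ and /a/; rule 2 does not apply here → [ɡ].
The actual realization is [ɡ], not [dʒ].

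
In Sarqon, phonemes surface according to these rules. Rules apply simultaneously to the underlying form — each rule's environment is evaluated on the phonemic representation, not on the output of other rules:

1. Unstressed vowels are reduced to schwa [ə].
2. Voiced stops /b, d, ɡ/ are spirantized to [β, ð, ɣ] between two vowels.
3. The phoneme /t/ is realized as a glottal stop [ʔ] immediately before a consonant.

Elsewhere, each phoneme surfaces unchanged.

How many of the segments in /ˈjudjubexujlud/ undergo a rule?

5

Segments that undergo a rule: /u/ → [ə] (rule 1); /b/ → [β] (rule 2); /e/ → [ə] (rule 1); /u/ → [ə] (rule 1); /u/ → [ə] (rule 1).
All other segments surface unchanged.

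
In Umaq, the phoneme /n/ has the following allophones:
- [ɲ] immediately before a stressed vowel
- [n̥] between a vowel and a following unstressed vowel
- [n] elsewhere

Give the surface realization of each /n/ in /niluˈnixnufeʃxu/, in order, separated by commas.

Occurrence 1 (position 1): no conditioning environment matches → elsewhere allophone [n].
Occurrence 2 (position 5): immediately before a stressed vowel → [ɲ].
Occurrence 3 (position 8): no conditioning environment matches → elsewhere allophone [n].

[n], [ɲ], [n]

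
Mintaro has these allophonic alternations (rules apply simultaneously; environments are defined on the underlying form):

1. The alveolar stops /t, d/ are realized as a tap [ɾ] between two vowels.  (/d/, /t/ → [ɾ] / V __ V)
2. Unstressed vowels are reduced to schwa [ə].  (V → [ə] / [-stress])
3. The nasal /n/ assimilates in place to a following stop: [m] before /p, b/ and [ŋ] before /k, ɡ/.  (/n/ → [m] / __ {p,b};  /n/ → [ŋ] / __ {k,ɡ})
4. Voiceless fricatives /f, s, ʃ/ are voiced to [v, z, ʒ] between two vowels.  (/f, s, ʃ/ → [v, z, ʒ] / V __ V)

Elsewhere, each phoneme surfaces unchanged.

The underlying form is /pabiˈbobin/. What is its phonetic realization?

/p/ (word-initial): no rule targets it → [p].
Rule 2 applies to /a/ (between /p/ and /b/: in an unstressed syllable) → [ə].
/b/ (between /a/ and /i/): no rule targets it → [b].
/i/ meets the environment for rule 2 (in an unstressed syllable) → [ə].
/b/ — not in any rule's target class → [b].
/o/ (between /b/ and /b/) is in the target of rule 2 but the environment (in an unstressed syllable) is not met → [o].
/b/ — not in any rule's target class → [b].
/i/ (between /b/ and /n/): in an unstressed syllable, so rule 2 applies → [ə].
/n/ (word-final): rule 3 targets it, but not before a labial or velar stop → unchanged [n].

[pəbəˈbobən]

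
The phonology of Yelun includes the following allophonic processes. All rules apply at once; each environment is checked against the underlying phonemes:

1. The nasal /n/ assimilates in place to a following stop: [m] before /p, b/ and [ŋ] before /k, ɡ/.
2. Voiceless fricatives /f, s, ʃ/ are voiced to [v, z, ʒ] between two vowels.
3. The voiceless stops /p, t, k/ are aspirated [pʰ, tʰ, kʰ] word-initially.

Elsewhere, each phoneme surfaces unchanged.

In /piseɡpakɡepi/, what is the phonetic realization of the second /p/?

/p/ (between /ɡ/ and /a/) fails the environment for rule 3, so it stays [p].

[p]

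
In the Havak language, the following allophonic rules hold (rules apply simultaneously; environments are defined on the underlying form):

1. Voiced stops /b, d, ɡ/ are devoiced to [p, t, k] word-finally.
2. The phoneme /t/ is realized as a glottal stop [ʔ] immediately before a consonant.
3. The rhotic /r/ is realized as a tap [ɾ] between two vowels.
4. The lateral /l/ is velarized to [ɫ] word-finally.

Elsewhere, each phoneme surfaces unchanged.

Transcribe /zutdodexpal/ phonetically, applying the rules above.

/z/ stays [z].
/u/ (between /z/ and /t/): no rule targets it → [u].
/t/ (between /u/ and /d/) occurs immediately before a consonant → [ʔ] by rule 2.
/d/ (between /t/ and /o/) is in the target of rule 1 but the environment (word-finally) is not met → [d].
/o/ stays [o].
/d/ (between /o/ and /e/) is in the target of rule 1 but the environment (word-finally) is not met → [d].
/e/ stays [e].
/x/ (between /e/ and /p/) is unaffected → [x].
/p/ stays [p].
/a/ (between /p/ and /l/) is unaffected → [a].
Rule 4 applies to /l/ (word-final: word-finally) → [ɫ].

[zuʔdodexpaɫ]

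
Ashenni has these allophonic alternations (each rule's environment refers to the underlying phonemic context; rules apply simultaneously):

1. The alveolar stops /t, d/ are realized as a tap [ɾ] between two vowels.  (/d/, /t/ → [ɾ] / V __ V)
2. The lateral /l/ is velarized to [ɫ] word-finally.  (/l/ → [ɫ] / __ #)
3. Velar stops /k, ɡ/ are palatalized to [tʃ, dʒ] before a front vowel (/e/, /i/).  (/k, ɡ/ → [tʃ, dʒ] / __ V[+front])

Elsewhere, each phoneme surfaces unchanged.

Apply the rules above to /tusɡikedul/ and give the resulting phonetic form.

/t/ — word-initial; rule 1 does not apply here → [t].
/ɡ/ — between /s/ and /i/, before a front vowel — surfaces as [dʒ] (rule 3).
/k/ (between /i/ and /e/) occurs before a front vowel → [tʃ] by rule 3.
/d/ — between /e/ and /u/, between two vowels — surfaces as [ɾ] (rule 1).
/l/ (word-final) occurs word-finally → [ɫ] by rule 2.

[tusdʒitʃeɾuɫ]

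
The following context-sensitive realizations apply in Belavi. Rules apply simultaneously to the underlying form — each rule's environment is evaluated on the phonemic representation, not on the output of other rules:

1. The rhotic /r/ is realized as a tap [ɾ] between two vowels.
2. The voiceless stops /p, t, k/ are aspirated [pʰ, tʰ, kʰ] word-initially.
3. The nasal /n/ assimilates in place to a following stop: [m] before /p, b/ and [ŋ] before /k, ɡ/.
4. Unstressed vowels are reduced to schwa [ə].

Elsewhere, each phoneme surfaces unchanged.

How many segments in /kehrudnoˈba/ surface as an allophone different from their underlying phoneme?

4

Segments that undergo a rule: /k/ → [kʰ] (rule 2); /e/ → [ə] (rule 4); /u/ → [ə] (rule 4); /o/ → [ə] (rule 4).
All other segments surface unchanged.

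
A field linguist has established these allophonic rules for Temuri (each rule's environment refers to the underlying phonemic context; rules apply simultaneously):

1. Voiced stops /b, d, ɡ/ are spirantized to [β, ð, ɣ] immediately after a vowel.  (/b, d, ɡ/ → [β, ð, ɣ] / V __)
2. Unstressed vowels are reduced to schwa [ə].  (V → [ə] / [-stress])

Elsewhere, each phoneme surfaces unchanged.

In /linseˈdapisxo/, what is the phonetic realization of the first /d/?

[ð]

/d/ meets the environment for rule 1 (immediately after a vowel) → [ð].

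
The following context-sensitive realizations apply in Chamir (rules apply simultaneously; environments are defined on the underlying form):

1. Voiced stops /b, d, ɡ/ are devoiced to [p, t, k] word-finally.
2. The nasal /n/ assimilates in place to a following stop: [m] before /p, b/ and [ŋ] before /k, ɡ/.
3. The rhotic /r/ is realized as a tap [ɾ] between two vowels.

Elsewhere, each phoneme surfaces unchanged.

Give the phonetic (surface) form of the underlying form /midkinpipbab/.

[midkimpipbap]

/d/ (between /i/ and /k/) fails the environment for rule 1, so it stays [d].
/n/ (between /i/ and /p/) occurs before a labial or velar stop → [m] by rule 2.
/b/ (between /p/ and /a/) is in the target of rule 1 but the environment (word-finally) is not met → [b].
/b/ (word-final): word-finally, so rule 1 applies → [p].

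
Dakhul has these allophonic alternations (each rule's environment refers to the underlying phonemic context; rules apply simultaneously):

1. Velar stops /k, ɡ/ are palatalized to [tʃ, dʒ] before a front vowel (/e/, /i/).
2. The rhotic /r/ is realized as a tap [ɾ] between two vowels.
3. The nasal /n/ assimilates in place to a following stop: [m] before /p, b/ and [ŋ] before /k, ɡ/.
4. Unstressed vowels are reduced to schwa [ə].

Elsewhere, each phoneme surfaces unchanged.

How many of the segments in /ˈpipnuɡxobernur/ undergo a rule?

4

Segments that undergo a rule: /u/ → [ə] (rule 4); /o/ → [ə] (rule 4); /e/ → [ə] (rule 4); /u/ → [ə] (rule 4).
All other segments surface unchanged.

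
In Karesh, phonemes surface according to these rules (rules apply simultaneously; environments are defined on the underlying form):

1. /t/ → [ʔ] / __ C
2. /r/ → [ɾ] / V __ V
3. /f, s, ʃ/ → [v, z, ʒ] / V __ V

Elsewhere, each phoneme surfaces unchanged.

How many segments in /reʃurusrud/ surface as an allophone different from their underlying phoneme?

2

Segments that undergo a rule: /ʃ/ → [ʒ] (rule 3); /r/ → [ɾ] (rule 2).
All other segments surface unchanged.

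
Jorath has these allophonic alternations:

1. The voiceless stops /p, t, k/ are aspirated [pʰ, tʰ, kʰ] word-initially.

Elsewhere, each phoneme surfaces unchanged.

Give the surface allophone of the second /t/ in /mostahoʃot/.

[t]

/t/ (word-final): rule 1 targets it, but not word-initially → unchanged [t].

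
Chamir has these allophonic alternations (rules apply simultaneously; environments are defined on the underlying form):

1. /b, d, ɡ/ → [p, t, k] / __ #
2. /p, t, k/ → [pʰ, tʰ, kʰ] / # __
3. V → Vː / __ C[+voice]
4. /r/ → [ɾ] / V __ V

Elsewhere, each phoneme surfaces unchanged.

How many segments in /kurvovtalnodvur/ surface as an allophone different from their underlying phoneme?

6

Segments that undergo a rule: /k/ → [kʰ] (rule 2); /u/ → [uː] (rule 3); /o/ → [oː] (rule 3); /a/ → [aː] (rule 3); /o/ → [oː] (rule 3); /u/ → [uː] (rule 3).
All other segments surface unchanged.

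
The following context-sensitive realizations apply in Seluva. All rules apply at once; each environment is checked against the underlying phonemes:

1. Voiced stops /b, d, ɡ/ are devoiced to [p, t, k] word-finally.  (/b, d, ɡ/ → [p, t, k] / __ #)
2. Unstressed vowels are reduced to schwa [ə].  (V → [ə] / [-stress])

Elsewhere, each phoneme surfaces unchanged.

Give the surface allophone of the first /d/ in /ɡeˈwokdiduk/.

/d/ — between /k/ and /i/; rule 1 does not apply here → [d].

[d]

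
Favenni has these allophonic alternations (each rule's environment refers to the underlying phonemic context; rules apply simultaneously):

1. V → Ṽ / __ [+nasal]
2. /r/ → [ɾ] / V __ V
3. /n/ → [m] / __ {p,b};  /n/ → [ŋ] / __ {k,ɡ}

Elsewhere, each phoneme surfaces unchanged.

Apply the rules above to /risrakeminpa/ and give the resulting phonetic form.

/r/ — word-initial; rule 2 does not apply here → [r].
/i/ (between /r/ and /s/) is in the target of rule 1 but the environment (before a nasal consonant) is not met → [i].
/s/ (between /i/ and /r/): no rule targets it → [s].
/r/ — between /s/ and /a/; rule 2 does not apply here → [r].
/a/ (between /r/ and /k/): rule 1 targets it, but not before a nasal consonant → unchanged [a].
/k/ — not in any rule's target class → [k].
/e/ (between /k/ and /m/) occurs before a nasal consonant → [ẽ] by rule 1.
/m/ (between /e/ and /i/) is unaffected → [m].
Rule 1 applies to /i/ (between /m/ and /n/: before a nasal consonant) → [ĩ].
/n/ — between /i/ and /p/, before a labial or velar stop — surfaces as [m] (rule 3).
/p/ (between /n/ and /a/): no rule targets it → [p].
/a/ (word-final) is in the target of rule 1 but the environment (before a nasal consonant) is not met → [a].

[risrakẽmĩmpa]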